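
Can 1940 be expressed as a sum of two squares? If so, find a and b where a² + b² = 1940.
2² + 44² (a=2, b=44)

Factorization: 1940 = 2^2 × 5 × 97
By Fermat: n is sum of two squares iff every prime p ≡ 3 (mod 4) appears to even power.
All primes ≡ 3 (mod 4) appear to even power.
Search a = 0, 1, 2, … for 1940 - a² a perfect square: first hit at a = 2: 1940 - 4 = 1936 = 44².
1940 = 2² + 44² = 4 + 1936 ✓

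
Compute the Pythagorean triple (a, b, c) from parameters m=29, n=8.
(777, 464, 905)

Euclid's formula: a = m² - n², b = 2mn, c = m² + n²
m = 29, n = 8
a = 29² - 8² = 841 - 64 = 777
b = 2 × 29 × 8 = 464
c = 29² + 8² = 841 + 64 = 905
Verification: 777² + 464² = 603729 + 215296 = 819025 = 905² ✓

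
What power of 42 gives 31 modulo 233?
106

Baby-step giant-step with step n = ⌈√233⌉ = 16.
Baby steps 42^j mod 233 (j:value) for j=0..15: 0:1, 1:42, 2:133, 3:227, 4:214, 5:134, 6:36, 7:114, 8:128, 9:17, 10:15, 11:164, 12:131, 13:143, 14:181, 15:146.
Giant-step multiplier: 42^(-16) ≡ 42^(232-16) = 42^216 ≡ 148 (mod 233).
Giant steps γ_i = 31·148^i mod 233: γ_0=31, γ_1=161, γ_2=62, γ_3=89, γ_4=124, γ_5=178, γ_6=15 (in table at j=10).
x = i·n + j = 6·16 + 10 = 106.
Check: 42^106 ≡ 31 (mod 233).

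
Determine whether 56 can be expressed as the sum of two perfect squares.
Not possible

Factorization: 56 = 2^3 × 7
By Fermat: n is sum of two squares iff every prime p ≡ 3 (mod 4) appears to even power.
Prime(s) ≡ 3 (mod 4) with odd exponent: [(7, 1)]
Therefore 56 cannot be expressed as a² + b².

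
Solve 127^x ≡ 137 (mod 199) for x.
171

Baby-step giant-step with step n = ⌈√199⌉ = 15.
Baby steps 127^j mod 199 (j:value) for j=0..14: 0:1, 1:127, 2:10, 3:76, 4:100, 5:163, 6:5, 7:38, 8:50, 9:181, 10:102, 11:19, 12:25, 13:190, 14:51.
Giant-step multiplier: 127^(-15) ≡ 127^(198-15) = 127^183 ≡ 42 (mod 199).
Giant steps γ_i = 137·42^i mod 199: γ_0=137, γ_1=182, γ_2=82, γ_3=61, γ_4=174, γ_5=144, γ_6=78, γ_7=92, γ_8=83, γ_9=103, γ_10=147, γ_11=5 (in table at j=6).
x = i·n + j = 11·15 + 6 = 171.
Check: 127^171 ≡ 137 (mod 199).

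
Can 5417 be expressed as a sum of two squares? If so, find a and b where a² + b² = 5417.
44² + 59² (a=44, b=59)

Factorization: 5417 = 5417
By Fermat: n is sum of two squares iff every prime p ≡ 3 (mod 4) appears to even power.
All primes ≡ 3 (mod 4) appear to even power.
Search a = 0, 1, 2, … for 5417 - a² a perfect square: first hit at a = 44: 5417 - 1936 = 3481 = 59².
5417 = 44² + 59² = 1936 + 3481 ✓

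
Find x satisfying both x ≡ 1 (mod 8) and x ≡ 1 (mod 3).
1

Using Chinese Remainder Theorem:
M = 8 × 3 = 24
M1 = 3, M2 = 8
y1 = 3^(-1) mod 8 = 3
y2 = 8^(-1) mod 3 = 2
x = (1×3×3 + 1×8×2) mod 24 = 1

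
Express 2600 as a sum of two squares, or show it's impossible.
10² + 50² (a=10, b=50)

Factorization: 2600 = 2^3 × 5^2 × 13
By Fermat: n is sum of two squares iff every prime p ≡ 3 (mod 4) appears to even power.
All primes ≡ 3 (mod 4) appear to even power.
Search a = 0, 1, 2, … for 2600 - a² a perfect square: first hit at a = 10: 2600 - 100 = 2500 = 50².
2600 = 10² + 50² = 100 + 2500 ✓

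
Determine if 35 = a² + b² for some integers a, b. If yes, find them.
Not possible

Factorization: 35 = 5 × 7
By Fermat: n is sum of two squares iff every prime p ≡ 3 (mod 4) appears to even power.
Prime(s) ≡ 3 (mod 4) with odd exponent: [(7, 1)]
Therefore 35 cannot be expressed as a² + b².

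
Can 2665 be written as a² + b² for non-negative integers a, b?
8² + 51² (a=8, b=51)

Factorization: 2665 = 5 × 13 × 41
By Fermat: n is sum of two squares iff every prime p ≡ 3 (mod 4) appears to even power.
All primes ≡ 3 (mod 4) appear to even power.
Search a = 0, 1, 2, … for 2665 - a² a perfect square: first hit at a = 8: 2665 - 64 = 2601 = 51².
2665 = 8² + 51² = 64 + 2601 ✓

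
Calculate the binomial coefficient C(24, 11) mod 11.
2

Using Lucas' theorem:
Write n=24 and k=11 in base 11:
n in base 11: [2, 2]
k in base 11: [1, 0]
C(24,11) mod 11 = ∏ C(n_i, k_i) mod 11
Digit binomials (mod 11): C(2,1) = 2; C(2,0) = 1
Product: 2 × 1 = 2 ≡ 2 (mod 11)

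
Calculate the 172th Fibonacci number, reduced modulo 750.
339

Matrix identity: Q^n = [[F_(n+1), F_n], [F_n, F_(n-1)]] with Q = [[1,1],[1,0]].
n = 172 = 10101100₂. Square-and-multiply, entries mod 750:
Q^1 = [[1,1],[1,0]]
Q^2 = (Q^1)² = [[2,1],[1,1]]
Q^5 = (Q^2)²·Q = [[8,5],[5,3]]
Q^10 = (Q^5)² = [[89,55],[55,34]]
Q^21 = (Q^10)²·Q = [[461,446],[446,15]]
Q^43 = (Q^21)²·Q = [[483,437],[437,46]]
Q^86 = (Q^43)² = [[508,173],[173,335]]
Q^172 = (Q^86)² = [[743,339],[339,404]]
F_172 mod 750 = Q^172[0][1] = 339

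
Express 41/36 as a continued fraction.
[1; 7, 5]

Euclidean algorithm steps:
41 = 1 × 36 + 5
36 = 7 × 5 + 1
5 = 5 × 1 + 0
Continued fraction: [1; 7, 5]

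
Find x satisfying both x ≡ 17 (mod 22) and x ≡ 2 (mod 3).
17

Using Chinese Remainder Theorem:
M = 22 × 3 = 66
M1 = 3, M2 = 22
y1 = 3^(-1) mod 22 = 15
y2 = 22^(-1) mod 3 = 1
x = (17×3×15 + 2×22×1) mod 66 = 17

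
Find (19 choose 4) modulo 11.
4

Using Lucas' theorem:
Write n=19 and k=4 in base 11:
n in base 11: [1, 8]
k in base 11: [0, 4]
C(19,4) mod 11 = ∏ C(n_i, k_i) mod 11
Digit binomials (mod 11): C(1,0) = 1; C(8,4) = 70 ≡ 4
Product: 1 × 4 = 4 ≡ 4 (mod 11)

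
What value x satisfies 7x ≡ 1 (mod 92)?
79

gcd(7, 92) = 1, so the inverse exists.
Extended Euclidean algorithm on (92, 7):
92 = 13 × 7 + 1  ⟹  1 = (1)·92 + (-13)·7
So (-13)·7 ≡ 1 (mod 92), i.e. 7^(-1) ≡ -13 ≡ 79 (mod 92).
Check: 7 × 79 = 553 ≡ 1 (mod 92)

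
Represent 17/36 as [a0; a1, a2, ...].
[0; 2, 8, 2]

Euclidean algorithm steps:
17 = 0 × 36 + 17
36 = 2 × 17 + 2
17 = 8 × 2 + 1
2 = 2 × 1 + 0
Continued fraction: [0; 2, 8, 2]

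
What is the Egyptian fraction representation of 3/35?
1/12 + 1/420

Greedy algorithm:
3/35: ceiling(35/3) = 12, use 1/12
1/420: ceiling(420/1) = 420, use 1/420
Result: 3/35 = 1/12 + 1/420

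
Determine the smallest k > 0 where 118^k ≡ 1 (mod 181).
180

181 is prime, so ord(118) divides φ(181) = 180.
Divisors of 180: 1, 2, 3, 4, 5, 6, 9, 10, 12, 15, 18, 20, 30, 36, 45, 60, 90, 180.
Repeated squaring: 118^1 ≡ 118, 118^2 ≡ 168, 118^4 ≡ 169, 118^8 ≡ 144, 118^16 ≡ 102, 118^32 ≡ 87, 118^64 ≡ 148, 118^128 ≡ 3 (mod 181).
Test 118^d mod 181 for each divisor d in increasing order:
118^1 ≡ 118
118^2 ≡ 168
118^3 = 118^2·118^1 ≡ 95
118^4 ≡ 169
118^5 = 118^4·118^1 ≡ 32
118^6 = 118^4·118^2 ≡ 156
118^9 = 118^8·118^1 ≡ 159
118^10 = 118^8·118^2 ≡ 119
118^12 = 118^8·118^4 ≡ 82
118^15 = 118^8·118^4·118^2·118^1 ≡ 7
118^18 = 118^16·118^2 ≡ 122
118^20 = 118^16·118^4 ≡ 43
118^30 = 118^16·118^8·118^4·118^2 ≡ 49
118^36 = 118^32·118^4 ≡ 42
118^45 = 118^32·118^8·118^4·118^1 ≡ 162
118^60 = 118^32·118^16·118^8·118^4 ≡ 48
118^90 = 118^64·118^16·118^8·118^2 ≡ 180
118^180 = 118^128·118^32·118^16·118^4 ≡ 1  ← first divisor giving 1
The order is 180.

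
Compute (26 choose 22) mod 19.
16

Using Lucas' theorem:
Write n=26 and k=22 in base 19:
n in base 19: [1, 7]
k in base 19: [1, 3]
C(26,22) mod 19 = ∏ C(n_i, k_i) mod 19
Digit binomials (mod 19): C(1,1) = 1; C(7,3) = 35 ≡ 16
Product: 1 × 16 = 16 ≡ 16 (mod 19)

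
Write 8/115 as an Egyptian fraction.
1/15 + 1/345

Greedy algorithm:
8/115: ceiling(115/8) = 15, use 1/15
1/345: ceiling(345/1) = 345, use 1/345
Result: 8/115 = 1/15 + 1/345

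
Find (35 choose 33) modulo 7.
0

Using Lucas' theorem:
Write n=35 and k=33 in base 7:
n in base 7: [5, 0]
k in base 7: [4, 5]
C(35,33) mod 7 = ∏ C(n_i, k_i) mod 7
Digit binomials (mod 7): C(5,4) = 5; C(0,5) = 0 (k_i > n_i)
Product: 5 × 0 = 0 ≡ 0 (mod 7)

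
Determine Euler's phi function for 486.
162

486 = 2 × 3^5
φ(n) = n × ∏(1 - 1/p) for each prime p dividing n
φ(486) = 486 × (1 - 1/2) × (1 - 1/3) = 162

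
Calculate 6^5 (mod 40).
16

Repeated squaring. Binary of 5 = 101.
6^1 ≡ 6 (mod 40); 6^2 ≡ 36 (mod 40); 6^4 ≡ 16 (mod 40)
6^5 = 6^1 × 6^4 ≡ 16 (mod 40)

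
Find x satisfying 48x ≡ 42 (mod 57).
x ≡ 8 (mod 19)

gcd(48, 57) = 3, which divides 42, so solutions exist.
Divide through by 3: 16x ≡ 14 (mod 19).
Find 16^(-1) mod 19 by the extended Euclidean algorithm:
19 = 1 × 16 + 3  ⟹  3 = (1)·19 + (-1)·16
16 = 5 × 3 + 1  ⟹  1 = (-5)·19 + (6)·16
So (6)·16 ≡ 1 (mod 19), i.e. 16^(-1) ≡ 6 (mod 19).
x ≡ 6 × 14 = 84 ≡ 8 (mod 19).
Check: 48 × 8 = 384 ≡ 42 (mod 57).
x ≡ 8 (mod 19), giving 3 solutions mod 57.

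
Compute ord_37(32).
36

37 is prime, so ord(32) divides φ(37) = 36.
Divisors of 36: 1, 2, 3, 4, 6, 9, 12, 18, 36.
Repeated squaring: 32^1 ≡ 32, 32^2 ≡ 25, 32^4 ≡ 33, 32^8 ≡ 16, 32^16 ≡ 34, 32^32 ≡ 9 (mod 37).
Test 32^d mod 37 for each divisor d in increasing order:
32^1 ≡ 32
32^2 ≡ 25
32^3 = 32^2·32^1 ≡ 23
32^4 ≡ 33
32^6 = 32^4·32^2 ≡ 11
32^9 = 32^8·32^1 ≡ 31
32^12 = 32^8·32^4 ≡ 10
32^18 = 32^16·32^2 ≡ 36
32^36 = 32^32·32^4 ≡ 1  ← first divisor giving 1
The order is 36.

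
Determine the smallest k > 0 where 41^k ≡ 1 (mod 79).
26

79 is prime, so ord(41) divides φ(79) = 78.
Divisors of 78: 1, 2, 3, 6, 13, 26, 39, 78.
Repeated squaring: 41^1 ≡ 41, 41^2 ≡ 22, 41^4 ≡ 10, 41^8 ≡ 21, 41^16 ≡ 46, 41^32 ≡ 62, 41^64 ≡ 52 (mod 79).
Test 41^d mod 79 for each divisor d in increasing order:
41^1 ≡ 41
41^2 ≡ 22
41^3 = 41^2·41^1 ≡ 33
41^6 = 41^4·41^2 ≡ 62
41^13 = 41^8·41^4·41^1 ≡ 78
41^26 = 41^16·41^8·41^2 ≡ 1  ← first divisor giving 1
The order is 26.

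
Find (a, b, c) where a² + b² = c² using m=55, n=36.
(1729, 3960, 4321)

Euclid's formula: a = m² - n², b = 2mn, c = m² + n²
m = 55, n = 36
a = 55² - 36² = 3025 - 1296 = 1729
b = 2 × 55 × 36 = 3960
c = 55² + 36² = 3025 + 1296 = 4321
Verification: 1729² + 3960² = 2989441 + 15681600 = 18671041 = 4321² ✓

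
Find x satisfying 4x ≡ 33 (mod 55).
x ≡ 22 (mod 55)

gcd(4, 55) = 1, which divides 33, so solutions exist.
Find 4^(-1) mod 55 by the extended Euclidean algorithm:
55 = 13 × 4 + 3  ⟹  3 = (1)·55 + (-13)·4
4 = 1 × 3 + 1  ⟹  1 = (-1)·55 + (14)·4
So (14)·4 ≡ 1 (mod 55), i.e. 4^(-1) ≡ 14 (mod 55).
x ≡ 14 × 33 = 462 ≡ 22 (mod 55).
Check: 4 × 22 = 88 ≡ 33 (mod 55).
Unique solution: x ≡ 22 (mod 55)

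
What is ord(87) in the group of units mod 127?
21

127 is prime, so ord(87) divides φ(127) = 126.
Divisors of 126: 1, 2, 3, 6, 7, 9, 14, 18, 21, 42, 63, 126.
Repeated squaring: 87^1 ≡ 87, 87^2 ≡ 76, 87^4 ≡ 61, 87^8 ≡ 38, 87^16 ≡ 47, 87^32 ≡ 50, 87^64 ≡ 87 (mod 127).
Test 87^d mod 127 for each divisor d in increasing order:
87^1 ≡ 87
87^2 ≡ 76
87^3 = 87^2·87^1 ≡ 8
87^6 = 87^4·87^2 ≡ 64
87^7 = 87^4·87^2·87^1 ≡ 107
87^9 = 87^8·87^1 ≡ 4
87^14 = 87^8·87^4·87^2 ≡ 19
87^18 = 87^16·87^2 ≡ 16
87^21 = 87^16·87^4·87^1 ≡ 1  ← first divisor giving 1
The order is 21.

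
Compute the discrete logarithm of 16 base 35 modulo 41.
24

Baby-step giant-step with step n = ⌈√41⌉ = 7.
Baby steps 35^j mod 41 (j:value) for j=0..6: 0:1, 1:35, 2:36, 3:30, 4:25, 5:14, 6:39.
Giant-step multiplier: 35^(-7) ≡ 35^(40-7) = 35^33 ≡ 24 (mod 41).
Giant steps γ_i = 16·24^i mod 41: γ_0=16, γ_1=15, γ_2=32, γ_3=30 (in table at j=3).
x = i·n + j = 3·7 + 3 = 24.
Check: 35^24 ≡ 16 (mod 41).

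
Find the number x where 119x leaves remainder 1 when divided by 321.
116

gcd(119, 321) = 1, so the inverse exists.
Extended Euclidean algorithm on (321, 119):
321 = 2 × 119 + 83  ⟹  83 = (1)·321 + (-2)·119
119 = 1 × 83 + 36  ⟹  36 = (-1)·321 + (3)·119
83 = 2 × 36 + 11  ⟹  11 = (3)·321 + (-8)·119
36 = 3 × 11 + 3  ⟹  3 = (-10)·321 + (27)·119
11 = 3 × 3 + 2  ⟹  2 = (33)·321 + (-89)·119
3 = 1 × 2 + 1  ⟹  1 = (-43)·321 + (116)·119
So (116)·119 ≡ 1 (mod 321), i.e. 119^(-1) ≡ 116 (mod 321).
Check: 119 × 116 = 13804 ≡ 1 (mod 321)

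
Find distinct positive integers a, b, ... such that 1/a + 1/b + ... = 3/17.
1/6 + 1/102

Greedy algorithm:
3/17: ceiling(17/3) = 6, use 1/6
1/102: ceiling(102/1) = 102, use 1/102
Result: 3/17 = 1/6 + 1/102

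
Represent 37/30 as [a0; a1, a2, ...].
[1; 4, 3, 2]

Euclidean algorithm steps:
37 = 1 × 30 + 7
30 = 4 × 7 + 2
7 = 3 × 2 + 1
2 = 2 × 1 + 0
Continued fraction: [1; 4, 3, 2]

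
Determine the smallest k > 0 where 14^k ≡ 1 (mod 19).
18

19 is prime, so ord(14) divides φ(19) = 18.
Divisors of 18: 1, 2, 3, 6, 9, 18.
Repeated squaring: 14^1 ≡ 14, 14^2 ≡ 6, 14^4 ≡ 17, 14^8 ≡ 4, 14^16 ≡ 16 (mod 19).
Test 14^d mod 19 for each divisor d in increasing order:
14^1 ≡ 14
14^2 ≡ 6
14^3 = 14^2·14^1 ≡ 8
14^6 = 14^4·14^2 ≡ 7
14^9 = 14^8·14^1 ≡ 18
14^18 = 14^16·14^2 ≡ 1  ← first divisor giving 1
The order is 18.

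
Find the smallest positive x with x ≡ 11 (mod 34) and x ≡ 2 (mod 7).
79

Using Chinese Remainder Theorem:
M = 34 × 7 = 238
M1 = 7, M2 = 34
y1 = 7^(-1) mod 34 = 5
y2 = 34^(-1) mod 7 = 6
x = (11×7×5 + 2×34×6) mod 238 = 79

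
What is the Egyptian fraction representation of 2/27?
1/14 + 1/378

Greedy algorithm:
2/27: ceiling(27/2) = 14, use 1/14
1/378: ceiling(378/1) = 378, use 1/378
Result: 2/27 = 1/14 + 1/378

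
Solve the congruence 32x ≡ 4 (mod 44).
x ≡ 7 (mod 11)

gcd(32, 44) = 4, which divides 4, so solutions exist.
Divide through by 4: 8x ≡ 1 (mod 11).
Find 8^(-1) mod 11 by the extended Euclidean algorithm:
11 = 1 × 8 + 3  ⟹  3 = (1)·11 + (-1)·8
8 = 2 × 3 + 2  ⟹  2 = (-2)·11 + (3)·8
3 = 1 × 2 + 1  ⟹  1 = (3)·11 + (-4)·8
So (-4)·8 ≡ 1 (mod 11), i.e. 8^(-1) ≡ -4 ≡ 7 (mod 11).
x ≡ 7 × 1 = 7 ≡ 7 (mod 11).
Check: 32 × 7 = 224 ≡ 4 (mod 44).
x ≡ 7 (mod 11), giving 4 solutions mod 44.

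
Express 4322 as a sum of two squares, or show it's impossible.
29² + 59² (a=29, b=59)

Factorization: 4322 = 2 × 2161
By Fermat: n is sum of two squares iff every prime p ≡ 3 (mod 4) appears to even power.
All primes ≡ 3 (mod 4) appear to even power.
Search a = 0, 1, 2, … for 4322 - a² a perfect square: first hit at a = 29: 4322 - 841 = 3481 = 59².
4322 = 29² + 59² = 841 + 3481 ✓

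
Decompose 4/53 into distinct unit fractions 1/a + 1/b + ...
1/14 + 1/248 + 1/92008

Greedy algorithm:
4/53: ceiling(53/4) = 14, use 1/14
3/742: ceiling(742/3) = 248, use 1/248
1/92008: ceiling(92008/1) = 92008, use 1/92008
Result: 4/53 = 1/14 + 1/248 + 1/92008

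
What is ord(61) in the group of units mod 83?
41

83 is prime, so ord(61) divides φ(83) = 82.
Divisors of 82: 1, 2, 41, 82.
Repeated squaring: 61^1 ≡ 61, 61^2 ≡ 69, 61^4 ≡ 30, 61^8 ≡ 70, 61^16 ≡ 3, 61^32 ≡ 9, 61^64 ≡ 81 (mod 83).
Test 61^d mod 83 for each divisor d in increasing order:
61^1 ≡ 61
61^2 ≡ 69
61^41 = 61^32·61^8·61^1 ≡ 1  ← first divisor giving 1
The order is 41.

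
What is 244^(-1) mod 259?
69

gcd(244, 259) = 1, so the inverse exists.
Extended Euclidean algorithm on (259, 244):
259 = 1 × 244 + 15  ⟹  15 = (1)·259 + (-1)·244
244 = 16 × 15 + 4  ⟹  4 = (-16)·259 + (17)·244
15 = 3 × 4 + 3  ⟹  3 = (49)·259 + (-52)·244
4 = 1 × 3 + 1  ⟹  1 = (-65)·259 + (69)·244
So (69)·244 ≡ 1 (mod 259), i.e. 244^(-1) ≡ 69 (mod 259).
Check: 244 × 69 = 16836 ≡ 1 (mod 259)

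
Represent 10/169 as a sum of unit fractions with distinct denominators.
1/17 + 1/2873

Greedy algorithm:
10/169: ceiling(169/10) = 17, use 1/17
1/2873: ceiling(2873/1) = 2873, use 1/2873
Result: 10/169 = 1/17 + 1/2873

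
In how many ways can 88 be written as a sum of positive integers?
44108109

p(n) counts ways to write n as a sum of positive integers (order ignored).
Euler's pentagonal recurrence: p(k) = p(k-1) + p(k-2) - p(k-5) - p(k-7) + p(k-12) + p(k-15) - ... (offsets j(3j∓1)/2, signs ++--, p(0)=1, p(<0)=0).
DP table for k = 0..87: p(0)=1, p(1)=1, p(2)=2, p(3)=3, p(4)=5, p(5)=7, p(6)=11, p(7)=15, p(8)=22, p(9)=30, p(10)=42, p(11)=56, p(12)=77, p(13)=101, p(14)=135, p(15)=176, p(16)=231, p(17)=297, p(18)=385, p(19)=490, p(20)=627, p(21)=792, p(22)=1002, p(23)=1255, p(24)=1575, p(25)=1958, p(26)=2436, p(27)=3010, p(28)=3718, p(29)=4565, p(30)=5604, p(31)=6842, p(32)=8349, p(33)=10143, p(34)=12310, p(35)=14883, p(36)=17977, p(37)=21637, p(38)=26015, p(39)=31185, p(40)=37338, p(41)=44583, p(42)=53174, p(43)=63261, p(44)=75175, p(45)=89134, p(46)=105558, p(47)=124754, p(48)=147273, p(49)=173525, p(50)=204226, p(51)=239943, p(52)=281589, p(53)=329931, p(54)=386155, p(55)=451276, p(56)=526823, p(57)=614154, p(58)=715220, p(59)=831820, p(60)=966467, p(61)=1121505, p(62)=1300156, p(63)=1505499, p(64)=1741630, p(65)=2012558, p(66)=2323520, p(67)=2679689, p(68)=3087735, p(69)=3554345, p(70)=4087968, p(71)=4697205, p(72)=5392783, p(73)=6185689, p(74)=7089500, p(75)=8118264, p(76)=9289091, p(77)=10619863, p(78)=12132164, p(79)=13848650, p(80)=15796476, p(81)=18004327, p(82)=20506255, p(83)=23338469, p(84)=26543660, p(85)=30167357, p(86)=34262962, p(87)=38887673.
Final step: p(88) = p(87) + p(86) - p(83) - p(81) + p(76) + p(73) - p(66) - p(62) + p(53) + p(48) - p(37) - p(31) + p(18) + p(11)
= 38887673 + 34262962 - 23338469 - 18004327 + 9289091 + 6185689 - 2323520 - 1300156 + 329931 + 147273 - 21637 - 6842 + 385 + 56
= 44108109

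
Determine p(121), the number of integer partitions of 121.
2056148051

p(n) counts ways to write n as a sum of positive integers (order ignored).
Euler's pentagonal recurrence: p(k) = p(k-1) + p(k-2) - p(k-5) - p(k-7) + p(k-12) + p(k-15) - ... (offsets j(3j∓1)/2, signs ++--, p(0)=1, p(<0)=0).
DP table for k = 0..120: p(0)=1, p(1)=1, p(2)=2, p(3)=3, p(4)=5, p(5)=7, p(6)=11, p(7)=15, p(8)=22, p(9)=30, p(10)=42, p(11)=56, p(12)=77, p(13)=101, p(14)=135, p(15)=176, p(16)=231, p(17)=297, p(18)=385, p(19)=490, p(20)=627, p(21)=792, p(22)=1002, p(23)=1255, p(24)=1575, p(25)=1958, p(26)=2436, p(27)=3010, p(28)=3718, p(29)=4565, p(30)=5604, p(31)=6842, p(32)=8349, p(33)=10143, p(34)=12310, p(35)=14883, p(36)=17977, p(37)=21637, p(38)=26015, p(39)=31185, p(40)=37338, p(41)=44583, p(42)=53174, p(43)=63261, p(44)=75175, p(45)=89134, p(46)=105558, p(47)=124754, p(48)=147273, p(49)=173525, p(50)=204226, p(51)=239943, p(52)=281589, p(53)=329931, p(54)=386155, p(55)=451276, p(56)=526823, p(57)=614154, p(58)=715220, p(59)=831820, p(60)=966467, p(61)=1121505, p(62)=1300156, p(63)=1505499, p(64)=1741630, p(65)=2012558, p(66)=2323520, p(67)=2679689, p(68)=3087735, p(69)=3554345, p(70)=4087968, p(71)=4697205, p(72)=5392783, p(73)=6185689, p(74)=7089500, p(75)=8118264, p(76)=9289091, p(77)=10619863, p(78)=12132164, p(79)=13848650, p(80)=15796476, p(81)=18004327, p(82)=20506255, p(83)=23338469, p(84)=26543660, p(85)=30167357, p(86)=34262962, p(87)=38887673, p(88)=44108109, p(89)=49995925, p(90)=56634173, p(91)=64112359, p(92)=72533807, p(93)=82010177, p(94)=92669720, p(95)=104651419, p(96)=118114304, p(97)=133230930, p(98)=150198136, p(99)=169229875, p(100)=190569292, p(101)=214481126, p(102)=241265379, p(103)=271248950, p(104)=304801365, p(105)=342325709, p(106)=384276336, p(107)=431149389, p(108)=483502844, p(109)=541946240, p(110)=607163746, p(111)=679903203, p(112)=761002156, p(113)=851376628, p(114)=952050665, p(115)=1064144451, p(116)=1188908248, p(117)=1327710076, p(118)=1482074143, p(119)=1653668665, p(120)=1844349560.
Final step: p(121) = p(120) + p(119) - p(116) - p(114) + p(109) + p(106) - p(99) - p(95) + p(86) + p(81) - p(70) - p(64) + p(51) + p(44) - p(29) - p(21) + p(4)
= 1844349560 + 1653668665 - 1188908248 - 952050665 + 541946240 + 384276336 - 169229875 - 104651419 + 34262962 + 18004327 - 4087968 - 1741630 + 239943 + 75175 - 4565 - 792 + 5
= 2056148051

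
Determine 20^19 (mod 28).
20

Repeated squaring. Binary of 19 = 10011.
20^1 ≡ 20 (mod 28); 20^2 ≡ 8 (mod 28); 20^4 ≡ 8 (mod 28); 20^8 ≡ 8 (mod 28); 20^16 ≡ 8 (mod 28)
20^19 = 20^1 × 20^2 × 20^16 ≡ 20 (mod 28)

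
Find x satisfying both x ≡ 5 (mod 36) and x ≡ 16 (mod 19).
149

Using Chinese Remainder Theorem:
M = 36 × 19 = 684
M1 = 19, M2 = 36
y1 = 19^(-1) mod 36 = 19
y2 = 36^(-1) mod 19 = 9
x = (5×19×19 + 16×36×9) mod 684 = 149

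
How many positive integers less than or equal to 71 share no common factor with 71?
70

71 = 71
φ(n) = n × ∏(1 - 1/p) for each prime p dividing n
φ(71) = 71 × (1 - 1/71) = 70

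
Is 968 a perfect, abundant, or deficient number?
abundant

Proper divisors of 968: sum = 1 + 2 + 4 + 8 + 11 + 22 + 44 + 88 + 121 + 242 + 484 = 1027
Since 1027 > 968, 968 is abundant.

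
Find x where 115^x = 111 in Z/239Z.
203

Baby-step giant-step with step n = ⌈√239⌉ = 16.
Baby steps 115^j mod 239 (j:value) for j=0..15: 0:1, 1:115, 2:80, 3:118, 4:186, 5:119, 6:62, 7:199, 8:180, 9:146, 10:60, 11:208, 12:20, 13:149, 14:166, 15:209.
Giant-step multiplier: 115^(-16) ≡ 115^(238-16) = 115^222 ≡ 108 (mod 239).
Giant steps γ_i = 111·108^i mod 239: γ_0=111, γ_1=38, γ_2=41, γ_3=126, γ_4=224, γ_5=53, γ_6=227, γ_7=138, γ_8=86, γ_9=206, γ_10=21, γ_11=117, γ_12=208 (in table at j=11).
x = i·n + j = 12·16 + 11 = 203.
Check: 115^203 ≡ 111 (mod 239).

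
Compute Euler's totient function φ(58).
28

58 = 2 × 29
φ(n) = n × ∏(1 - 1/p) for each prime p dividing n
φ(58) = 58 × (1 - 1/2) × (1 - 1/29) = 28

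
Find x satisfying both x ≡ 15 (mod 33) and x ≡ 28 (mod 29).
840

Using Chinese Remainder Theorem:
M = 33 × 29 = 957
M1 = 29, M2 = 33
y1 = 29^(-1) mod 33 = 8
y2 = 33^(-1) mod 29 = 22
x = (15×29×8 + 28×33×22) mod 957 = 840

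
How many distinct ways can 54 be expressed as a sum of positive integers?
386155

p(n) counts ways to write n as a sum of positive integers (order ignored).
Euler's pentagonal recurrence: p(k) = p(k-1) + p(k-2) - p(k-5) - p(k-7) + p(k-12) + p(k-15) - ... (offsets j(3j∓1)/2, signs ++--, p(0)=1, p(<0)=0).
DP table for k = 0..53: p(0)=1, p(1)=1, p(2)=2, p(3)=3, p(4)=5, p(5)=7, p(6)=11, p(7)=15, p(8)=22, p(9)=30, p(10)=42, p(11)=56, p(12)=77, p(13)=101, p(14)=135, p(15)=176, p(16)=231, p(17)=297, p(18)=385, p(19)=490, p(20)=627, p(21)=792, p(22)=1002, p(23)=1255, p(24)=1575, p(25)=1958, p(26)=2436, p(27)=3010, p(28)=3718, p(29)=4565, p(30)=5604, p(31)=6842, p(32)=8349, p(33)=10143, p(34)=12310, p(35)=14883, p(36)=17977, p(37)=21637, p(38)=26015, p(39)=31185, p(40)=37338, p(41)=44583, p(42)=53174, p(43)=63261, p(44)=75175, p(45)=89134, p(46)=105558, p(47)=124754, p(48)=147273, p(49)=173525, p(50)=204226, p(51)=239943, p(52)=281589, p(53)=329931.
Final step: p(54) = p(53) + p(52) - p(49) - p(47) + p(42) + p(39) - p(32) - p(28) + p(19) + p(14) - p(3)
= 329931 + 281589 - 173525 - 124754 + 53174 + 31185 - 8349 - 3718 + 490 + 135 - 3
= 386155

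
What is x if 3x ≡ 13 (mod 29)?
x ≡ 14 (mod 29)

gcd(3, 29) = 1, which divides 13, so solutions exist.
Find 3^(-1) mod 29 by the extended Euclidean algorithm:
29 = 9 × 3 + 2  ⟹  2 = (1)·29 + (-9)·3
3 = 1 × 2 + 1  ⟹  1 = (-1)·29 + (10)·3
So (10)·3 ≡ 1 (mod 29), i.e. 3^(-1) ≡ 10 (mod 29).
x ≡ 10 × 13 = 130 ≡ 14 (mod 29).
Check: 3 × 14 = 42 ≡ 13 (mod 29).
Unique solution: x ≡ 14 (mod 29)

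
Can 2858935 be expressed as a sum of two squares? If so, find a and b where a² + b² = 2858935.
Not possible

Factorization: 2858935 = 5 × 83^3
By Fermat: n is sum of two squares iff every prime p ≡ 3 (mod 4) appears to even power.
Prime(s) ≡ 3 (mod 4) with odd exponent: [(83, 3)]
Therefore 2858935 cannot be expressed as a² + b².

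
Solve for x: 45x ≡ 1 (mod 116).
49

gcd(45, 116) = 1, so the inverse exists.
Extended Euclidean algorithm on (116, 45):
116 = 2 × 45 + 26  ⟹  26 = (1)·116 + (-2)·45
45 = 1 × 26 + 19  ⟹  19 = (-1)·116 + (3)·45
26 = 1 × 19 + 7  ⟹  7 = (2)·116 + (-5)·45
19 = 2 × 7 + 5  ⟹  5 = (-5)·116 + (13)·45
7 = 1 × 5 + 2  ⟹  2 = (7)·116 + (-18)·45
5 = 2 × 2 + 1  ⟹  1 = (-19)·116 + (49)·45
So (49)·45 ≡ 1 (mod 116), i.e. 45^(-1) ≡ 49 (mod 116).
Check: 45 × 49 = 2205 ≡ 1 (mod 116)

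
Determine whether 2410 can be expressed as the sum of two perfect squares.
3² + 49² (a=3, b=49)

Factorization: 2410 = 2 × 5 × 241
By Fermat: n is sum of two squares iff every prime p ≡ 3 (mod 4) appears to even power.
All primes ≡ 3 (mod 4) appear to even power.
Search a = 0, 1, 2, … for 2410 - a² a perfect square: first hit at a = 3: 2410 - 9 = 2401 = 49².
2410 = 3² + 49² = 9 + 2401 ✓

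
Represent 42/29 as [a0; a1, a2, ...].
[1; 2, 4, 3]

Euclidean algorithm steps:
42 = 1 × 29 + 13
29 = 2 × 13 + 3
13 = 4 × 3 + 1
3 = 3 × 1 + 0
Continued fraction: [1; 2, 4, 3]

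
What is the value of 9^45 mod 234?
27

Repeated squaring. Binary of 45 = 101101.
9^1 ≡ 9 (mod 234); 9^2 ≡ 81 (mod 234); 9^4 ≡ 9 (mod 234); 9^8 ≡ 81 (mod 234); 9^16 ≡ 9 (mod 234); 9^32 ≡ 81 (mod 234)
9^45 = 9^1 × 9^4 × 9^8 × 9^32 ≡ 27 (mod 234)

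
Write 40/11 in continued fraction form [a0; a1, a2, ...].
[3; 1, 1, 1, 3]

Euclidean algorithm steps:
40 = 3 × 11 + 7
11 = 1 × 7 + 4
7 = 1 × 4 + 3
4 = 1 × 3 + 1
3 = 3 × 1 + 0
Continued fraction: [3; 1, 1, 1, 3]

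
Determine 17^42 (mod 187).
102

Repeated squaring. Binary of 42 = 101010.
17^1 ≡ 17 (mod 187); 17^2 ≡ 102 (mod 187); 17^4 ≡ 119 (mod 187); 17^8 ≡ 136 (mod 187); 17^16 ≡ 170 (mod 187); 17^32 ≡ 102 (mod 187)
17^42 = 17^2 × 17^8 × 17^32 ≡ 102 (mod 187)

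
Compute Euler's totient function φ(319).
280

319 = 11 × 29
φ(n) = n × ∏(1 - 1/p) for each prime p dividing n
φ(319) = 319 × (1 - 1/11) × (1 - 1/29) = 280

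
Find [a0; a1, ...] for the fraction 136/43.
[3; 6, 7]

Euclidean algorithm steps:
136 = 3 × 43 + 7
43 = 6 × 7 + 1
7 = 7 × 1 + 0
Continued fraction: [3; 6, 7]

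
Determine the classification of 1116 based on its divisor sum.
abundant

Proper divisors of 1116: sum = 1 + 2 + 3 + 4 + 6 + 9 + 12 + 18 + ... + 186 + 279 + 372 + 558 (17 divisors) = 1796
Since 1796 > 1116, 1116 is abundant.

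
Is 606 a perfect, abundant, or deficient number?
abundant

Proper divisors of 606: sum = 1 + 2 + 3 + 6 + 101 + 202 + 303 = 618
Since 618 > 606, 606 is abundant.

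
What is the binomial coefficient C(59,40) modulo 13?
2

Using Lucas' theorem:
Write n=59 and k=40 in base 13:
n in base 13: [4, 7]
k in base 13: [3, 1]
C(59,40) mod 13 = ∏ C(n_i, k_i) mod 13
Digit binomials (mod 13): C(4,3) = 4; C(7,1) = 7
Product: 4 × 7 = 28 ≡ 2 (mod 13)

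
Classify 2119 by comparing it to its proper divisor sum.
deficient

Proper divisors of 2119: sum = 1 + 13 + 163 = 177
Since 177 < 2119, 2119 is deficient.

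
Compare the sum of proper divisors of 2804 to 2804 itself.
deficient

Proper divisors of 2804: sum = 1 + 2 + 4 + 701 + 1402 = 2110
Since 2110 < 2804, 2804 is deficient.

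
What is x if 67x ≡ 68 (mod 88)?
x ≡ 68 (mod 88)

gcd(67, 88) = 1, which divides 68, so solutions exist.
Find 67^(-1) mod 88 by the extended Euclidean algorithm:
88 = 1 × 67 + 21  ⟹  21 = (1)·88 + (-1)·67
67 = 3 × 21 + 4  ⟹  4 = (-3)·88 + (4)·67
21 = 5 × 4 + 1  ⟹  1 = (16)·88 + (-21)·67
So (-21)·67 ≡ 1 (mod 88), i.e. 67^(-1) ≡ -21 ≡ 67 (mod 88).
x ≡ 67 × 68 = 4556 ≡ 68 (mod 88).
Check: 67 × 68 = 4556 ≡ 68 (mod 88).
Unique solution: x ≡ 68 (mod 88)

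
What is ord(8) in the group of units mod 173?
172

173 is prime, so ord(8) divides φ(173) = 172.
Divisors of 172: 1, 2, 4, 43, 86, 172.
Repeated squaring: 8^1 ≡ 8, 8^2 ≡ 64, 8^4 ≡ 117, 8^8 ≡ 22, 8^16 ≡ 138, 8^32 ≡ 14, 8^64 ≡ 23, 8^128 ≡ 10 (mod 173).
Test 8^d mod 173 for each divisor d in increasing order:
8^1 ≡ 8
8^2 ≡ 64
8^4 ≡ 117
8^43 = 8^32·8^8·8^2·8^1 ≡ 93
8^86 = 8^64·8^16·8^4·8^2 ≡ 172
8^172 = 8^128·8^32·8^8·8^4 ≡ 1  ← first divisor giving 1
The order is 172.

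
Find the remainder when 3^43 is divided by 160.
27

Repeated squaring. Binary of 43 = 101011.
3^1 ≡ 3 (mod 160); 3^2 ≡ 9 (mod 160); 3^4 ≡ 81 (mod 160); 3^8 ≡ 1 (mod 160); 3^16 ≡ 1 (mod 160); 3^32 ≡ 1 (mod 160)
3^43 = 3^1 × 3^2 × 3^8 × 3^32 ≡ 27 (mod 160)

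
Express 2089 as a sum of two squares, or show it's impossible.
8² + 45² (a=8, b=45)

Factorization: 2089 = 2089
By Fermat: n is sum of two squares iff every prime p ≡ 3 (mod 4) appears to even power.
All primes ≡ 3 (mod 4) appear to even power.
Search a = 0, 1, 2, … for 2089 - a² a perfect square: first hit at a = 8: 2089 - 64 = 2025 = 45².
2089 = 8² + 45² = 64 + 2025 ✓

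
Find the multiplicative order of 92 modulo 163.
162

163 is prime, so ord(92) divides φ(163) = 162.
Divisors of 162: 1, 2, 3, 6, 9, 18, 27, 54, 81, 162.
Repeated squaring: 92^1 ≡ 92, 92^2 ≡ 151, 92^4 ≡ 144, 92^8 ≡ 35, 92^16 ≡ 84, 92^32 ≡ 47, 92^64 ≡ 90, 92^128 ≡ 113 (mod 163).
Test 92^d mod 163 for each divisor d in increasing order:
92^1 ≡ 92
92^2 ≡ 151
92^3 = 92^2·92^1 ≡ 37
92^6 = 92^4·92^2 ≡ 65
92^9 = 92^8·92^1 ≡ 123
92^18 = 92^16·92^2 ≡ 133
92^27 = 92^16·92^8·92^2·92^1 ≡ 59
92^54 = 92^32·92^16·92^4·92^2 ≡ 58
92^81 = 92^64·92^16·92^1 ≡ 162
92^162 = 92^128·92^32·92^2 ≡ 1  ← first divisor giving 1
The order is 162.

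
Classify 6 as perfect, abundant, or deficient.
perfect

Proper divisors of 6: sum = 1 + 2 + 3 = 6
Since 6 = 6, 6 is perfect.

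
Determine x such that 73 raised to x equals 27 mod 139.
87

Baby-step giant-step with step n = ⌈√139⌉ = 12.
Baby steps 73^j mod 139 (j:value) for j=0..11: 0:1, 1:73, 2:47, 3:95, 4:124, 5:17, 6:129, 7:104, 8:86, 9:23, 10:11, 11:108.
Giant-step multiplier: 73^(-12) ≡ 73^(138-12) = 73^126 ≡ 57 (mod 139).
Giant steps γ_i = 27·57^i mod 139: γ_0=27, γ_1=10, γ_2=14, γ_3=103, γ_4=33, γ_5=74, γ_6=48, γ_7=95 (in table at j=3).
x = i·n + j = 7·12 + 3 = 87.
Check: 73^87 ≡ 27 (mod 139).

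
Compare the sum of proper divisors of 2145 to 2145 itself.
deficient

Proper divisors of 2145: sum = 1 + 3 + 5 + 11 + 13 + 15 + 33 + 39 + 55 + 65 + 143 + 165 + 195 + 429 + 715 = 1887
Since 1887 < 2145, 2145 is deficient.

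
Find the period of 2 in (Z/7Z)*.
3

7 is prime, so ord(2) divides φ(7) = 6.
Divisors of 6: 1, 2, 3, 6.
Repeated squaring: 2^1 ≡ 2, 2^2 ≡ 4, 2^4 ≡ 2 (mod 7).
Test 2^d mod 7 for each divisor d in increasing order:
2^1 ≡ 2
2^2 ≡ 4
2^3 = 2^2·2^1 ≡ 1  ← first divisor giving 1
The order is 3.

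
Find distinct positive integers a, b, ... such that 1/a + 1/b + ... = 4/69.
1/18 + 1/414

Greedy algorithm:
4/69: ceiling(69/4) = 18, use 1/18
1/414: ceiling(414/1) = 414, use 1/414
Result: 4/69 = 1/18 + 1/414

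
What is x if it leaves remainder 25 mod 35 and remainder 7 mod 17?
585

Using Chinese Remainder Theorem:
M = 35 × 17 = 595
M1 = 17, M2 = 35
y1 = 17^(-1) mod 35 = 33
y2 = 35^(-1) mod 17 = 1
x = (25×17×33 + 7×35×1) mod 595 = 585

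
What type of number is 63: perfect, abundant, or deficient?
deficient

Proper divisors of 63: sum = 1 + 3 + 7 + 9 + 21 = 41
Since 41 < 63, 63 is deficient.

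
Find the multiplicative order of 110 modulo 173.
172

173 is prime, so ord(110) divides φ(173) = 172.
Divisors of 172: 1, 2, 4, 43, 86, 172.
Repeated squaring: 110^1 ≡ 110, 110^2 ≡ 163, 110^4 ≡ 100, 110^8 ≡ 139, 110^16 ≡ 118, 110^32 ≡ 84, 110^64 ≡ 136, 110^128 ≡ 158 (mod 173).
Test 110^d mod 173 for each divisor d in increasing order:
110^1 ≡ 110
110^2 ≡ 163
110^4 ≡ 100
110^43 = 110^32·110^8·110^2·110^1 ≡ 93
110^86 = 110^64·110^16·110^4·110^2 ≡ 172
110^172 = 110^128·110^32·110^8·110^4 ≡ 1  ← first divisor giving 1
The order is 172.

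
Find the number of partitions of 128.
4351078600

p(n) counts ways to write n as a sum of positive integers (order ignored).
Euler's pentagonal recurrence: p(k) = p(k-1) + p(k-2) - p(k-5) - p(k-7) + p(k-12) + p(k-15) - ... (offsets j(3j∓1)/2, signs ++--, p(0)=1, p(<0)=0).
DP table for k = 0..127: p(0)=1, p(1)=1, p(2)=2, p(3)=3, p(4)=5, p(5)=7, p(6)=11, p(7)=15, p(8)=22, p(9)=30, p(10)=42, p(11)=56, p(12)=77, p(13)=101, p(14)=135, p(15)=176, p(16)=231, p(17)=297, p(18)=385, p(19)=490, p(20)=627, p(21)=792, p(22)=1002, p(23)=1255, p(24)=1575, p(25)=1958, p(26)=2436, p(27)=3010, p(28)=3718, p(29)=4565, p(30)=5604, p(31)=6842, p(32)=8349, p(33)=10143, p(34)=12310, p(35)=14883, p(36)=17977, p(37)=21637, p(38)=26015, p(39)=31185, p(40)=37338, p(41)=44583, p(42)=53174, p(43)=63261, p(44)=75175, p(45)=89134, p(46)=105558, p(47)=124754, p(48)=147273, p(49)=173525, p(50)=204226, p(51)=239943, p(52)=281589, p(53)=329931, p(54)=386155, p(55)=451276, p(56)=526823, p(57)=614154, p(58)=715220, p(59)=831820, p(60)=966467, p(61)=1121505, p(62)=1300156, p(63)=1505499, p(64)=1741630, p(65)=2012558, p(66)=2323520, p(67)=2679689, p(68)=3087735, p(69)=3554345, p(70)=4087968, p(71)=4697205, p(72)=5392783, p(73)=6185689, p(74)=7089500, p(75)=8118264, p(76)=9289091, p(77)=10619863, p(78)=12132164, p(79)=13848650, p(80)=15796476, p(81)=18004327, p(82)=20506255, p(83)=23338469, p(84)=26543660, p(85)=30167357, p(86)=34262962, p(87)=38887673, p(88)=44108109, p(89)=49995925, p(90)=56634173, p(91)=64112359, p(92)=72533807, p(93)=82010177, p(94)=92669720, p(95)=104651419, p(96)=118114304, p(97)=133230930, p(98)=150198136, p(99)=169229875, p(100)=190569292, p(101)=214481126, p(102)=241265379, p(103)=271248950, p(104)=304801365, p(105)=342325709, p(106)=384276336, p(107)=431149389, p(108)=483502844, p(109)=541946240, p(110)=607163746, p(111)=679903203, p(112)=761002156, p(113)=851376628, p(114)=952050665, p(115)=1064144451, p(116)=1188908248, p(117)=1327710076, p(118)=1482074143, p(119)=1653668665, p(120)=1844349560, p(121)=2056148051, p(122)=2291320912, p(123)=2552338241, p(124)=2841940500, p(125)=3163127352, p(126)=3519222692, p(127)=3913864295.
Final step: p(128) = p(127) + p(126) - p(123) - p(121) + p(116) + p(113) - p(106) - p(102) + p(93) + p(88) - p(77) - p(71) + p(58) + p(51) - p(36) - p(28) + p(11) + p(2)
= 3913864295 + 3519222692 - 2552338241 - 2056148051 + 1188908248 + 851376628 - 384276336 - 241265379 + 82010177 + 44108109 - 10619863 - 4697205 + 715220 + 239943 - 17977 - 3718 + 56 + 2
= 4351078600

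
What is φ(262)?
130

262 = 2 × 131
φ(n) = n × ∏(1 - 1/p) for each prime p dividing n
φ(262) = 262 × (1 - 1/2) × (1 - 1/131) = 130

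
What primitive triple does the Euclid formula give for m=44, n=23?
(1407, 2024, 2465)

Euclid's formula: a = m² - n², b = 2mn, c = m² + n²
m = 44, n = 23
a = 44² - 23² = 1936 - 529 = 1407
b = 2 × 44 × 23 = 2024
c = 44² + 23² = 1936 + 529 = 2465
Verification: 1407² + 2024² = 1979649 + 4096576 = 6076225 = 2465² ✓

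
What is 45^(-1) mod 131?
99

gcd(45, 131) = 1, so the inverse exists.
Extended Euclidean algorithm on (131, 45):
131 = 2 × 45 + 41  ⟹  41 = (1)·131 + (-2)·45
45 = 1 × 41 + 4  ⟹  4 = (-1)·131 + (3)·45
41 = 10 × 4 + 1  ⟹  1 = (11)·131 + (-32)·45
So (-32)·45 ≡ 1 (mod 131), i.e. 45^(-1) ≡ -32 ≡ 99 (mod 131).
Check: 45 × 99 = 4455 ≡ 1 (mod 131)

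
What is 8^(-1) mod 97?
85

gcd(8, 97) = 1, so the inverse exists.
Extended Euclidean algorithm on (97, 8):
97 = 12 × 8 + 1  ⟹  1 = (1)·97 + (-12)·8
So (-12)·8 ≡ 1 (mod 97), i.e. 8^(-1) ≡ -12 ≡ 85 (mod 97).
Check: 8 × 85 = 680 ≡ 1 (mod 97)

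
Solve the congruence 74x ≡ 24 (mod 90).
x ≡ 21 (mod 45)

gcd(74, 90) = 2, which divides 24, so solutions exist.
Divide through by 2: 37x ≡ 12 (mod 45).
Find 37^(-1) mod 45 by the extended Euclidean algorithm:
45 = 1 × 37 + 8  ⟹  8 = (1)·45 + (-1)·37
37 = 4 × 8 + 5  ⟹  5 = (-4)·45 + (5)·37
8 = 1 × 5 + 3  ⟹  3 = (5)·45 + (-6)·37
5 = 1 × 3 + 2  ⟹  2 = (-9)·45 + (11)·37
3 = 1 × 2 + 1  ⟹  1 = (14)·45 + (-17)·37
So (-17)·37 ≡ 1 (mod 45), i.e. 37^(-1) ≡ -17 ≡ 28 (mod 45).
x ≡ 28 × 12 = 336 ≡ 21 (mod 45).
Check: 74 × 21 = 1554 ≡ 24 (mod 90).
x ≡ 21 (mod 45), giving 2 solutions mod 90.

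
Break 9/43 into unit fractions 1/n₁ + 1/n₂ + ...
1/5 + 1/108 + 1/23220

Greedy algorithm:
9/43: ceiling(43/9) = 5, use 1/5
2/215: ceiling(215/2) = 108, use 1/108
1/23220: ceiling(23220/1) = 23220, use 1/23220
Result: 9/43 = 1/5 + 1/108 + 1/23220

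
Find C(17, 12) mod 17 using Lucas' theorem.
0

Using Lucas' theorem:
Write n=17 and k=12 in base 17:
n in base 17: [1, 0]
k in base 17: [0, 12]
C(17,12) mod 17 = ∏ C(n_i, k_i) mod 17
Digit binomials (mod 17): C(1,0) = 1; C(0,12) = 0 (k_i > n_i)
Product: 1 × 0 = 0 ≡ 0 (mod 17)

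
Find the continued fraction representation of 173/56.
[3; 11, 5]

Euclidean algorithm steps:
173 = 3 × 56 + 5
56 = 11 × 5 + 1
5 = 5 × 1 + 0
Continued fraction: [3; 11, 5]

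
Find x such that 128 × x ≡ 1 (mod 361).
110

gcd(128, 361) = 1, so the inverse exists.
Extended Euclidean algorithm on (361, 128):
361 = 2 × 128 + 105  ⟹  105 = (1)·361 + (-2)·128
128 = 1 × 105 + 23  ⟹  23 = (-1)·361 + (3)·128
105 = 4 × 23 + 13  ⟹  13 = (5)·361 + (-14)·128
23 = 1 × 13 + 10  ⟹  10 = (-6)·361 + (17)·128
13 = 1 × 10 + 3  ⟹  3 = (11)·361 + (-31)·128
10 = 3 × 3 + 1  ⟹  1 = (-39)·361 + (110)·128
So (110)·128 ≡ 1 (mod 361), i.e. 128^(-1) ≡ 110 (mod 361).
Check: 128 × 110 = 14080 ≡ 1 (mod 361)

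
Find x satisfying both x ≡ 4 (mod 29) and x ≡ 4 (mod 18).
4

Using Chinese Remainder Theorem:
M = 29 × 18 = 522
M1 = 18, M2 = 29
y1 = 18^(-1) mod 29 = 21
y2 = 29^(-1) mod 18 = 5
x = (4×18×21 + 4×29×5) mod 522 = 4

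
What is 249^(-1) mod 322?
247

gcd(249, 322) = 1, so the inverse exists.
Extended Euclidean algorithm on (322, 249):
322 = 1 × 249 + 73  ⟹  73 = (1)·322 + (-1)·249
249 = 3 × 73 + 30  ⟹  30 = (-3)·322 + (4)·249
73 = 2 × 30 + 13  ⟹  13 = (7)·322 + (-9)·249
30 = 2 × 13 + 4  ⟹  4 = (-17)·322 + (22)·249
13 = 3 × 4 + 1  ⟹  1 = (58)·322 + (-75)·249
So (-75)·249 ≡ 1 (mod 322), i.e. 249^(-1) ≡ -75 ≡ 247 (mod 322).
Check: 249 × 247 = 61503 ≡ 1 (mod 322)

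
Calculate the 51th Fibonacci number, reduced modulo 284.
134

Matrix identity: Q^n = [[F_(n+1), F_n], [F_n, F_(n-1)]] with Q = [[1,1],[1,0]].
n = 51 = 110011₂. Square-and-multiply, entries mod 284:
Q^1 = [[1,1],[1,0]]
Q^3 = (Q^1)²·Q = [[3,2],[2,1]]
Q^6 = (Q^3)² = [[13,8],[8,5]]
Q^12 = (Q^6)² = [[233,144],[144,89]]
Q^25 = (Q^12)²·Q = [[125,49],[49,76]]
Q^51 = (Q^25)²·Q = [[43,134],[134,193]]
F_51 mod 284 = Q^51[0][1] = 134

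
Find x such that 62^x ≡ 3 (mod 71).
18

Baby-step giant-step with step n = ⌈√71⌉ = 9.
Baby steps 62^j mod 71 (j:value) for j=0..8: 0:1, 1:62, 2:10, 3:52, 4:29, 5:23, 6:6, 7:17, 8:60.
Giant-step multiplier: 62^(-9) ≡ 62^(70-9) = 62^61 ≡ 33 (mod 71).
Giant steps γ_i = 3·33^i mod 71: γ_0=3, γ_1=28, γ_2=1 (in table at j=0).
x = i·n + j = 2·9 + 0 = 18.
Check: 62^18 ≡ 3 (mod 71).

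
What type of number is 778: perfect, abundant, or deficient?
deficient

Proper divisors of 778: sum = 1 + 2 + 389 = 392
Since 392 < 778, 778 is deficient.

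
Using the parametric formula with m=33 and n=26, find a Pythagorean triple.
(413, 1716, 1765)

Euclid's formula: a = m² - n², b = 2mn, c = m² + n²
m = 33, n = 26
a = 33² - 26² = 1089 - 676 = 413
b = 2 × 33 × 26 = 1716
c = 33² + 26² = 1089 + 676 = 1765
Verification: 413² + 1716² = 170569 + 2944656 = 3115225 = 1765² ✓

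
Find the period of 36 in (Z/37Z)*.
2

37 is prime, so ord(36) divides φ(37) = 36.
Divisors of 36: 1, 2, 3, 4, 6, 9, 12, 18, 36.
Repeated squaring: 36^1 ≡ 36, 36^2 ≡ 1, 36^4 ≡ 1, 36^8 ≡ 1, 36^16 ≡ 1, 36^32 ≡ 1 (mod 37).
Test 36^d mod 37 for each divisor d in increasing order:
36^1 ≡ 36
36^2 ≡ 1  ← first divisor giving 1
The order is 2.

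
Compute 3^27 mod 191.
45

Repeated squaring. Binary of 27 = 11011.
3^1 ≡ 3 (mod 191); 3^2 ≡ 9 (mod 191); 3^4 ≡ 81 (mod 191); 3^8 ≡ 67 (mod 191); 3^16 ≡ 96 (mod 191)
3^27 = 3^1 × 3^2 × 3^8 × 3^16 ≡ 45 (mod 191)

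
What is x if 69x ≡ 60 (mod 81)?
x ≡ 22 (mod 27)

gcd(69, 81) = 3, which divides 60, so solutions exist.
Divide through by 3: 23x ≡ 20 (mod 27).
Find 23^(-1) mod 27 by the extended Euclidean algorithm:
27 = 1 × 23 + 4  ⟹  4 = (1)·27 + (-1)·23
23 = 5 × 4 + 3  ⟹  3 = (-5)·27 + (6)·23
4 = 1 × 3 + 1  ⟹  1 = (6)·27 + (-7)·23
So (-7)·23 ≡ 1 (mod 27), i.e. 23^(-1) ≡ -7 ≡ 20 (mod 27).
x ≡ 20 × 20 = 400 ≡ 22 (mod 27).
Check: 69 × 22 = 1518 ≡ 60 (mod 81).
x ≡ 22 (mod 27), giving 3 solutions mod 81.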